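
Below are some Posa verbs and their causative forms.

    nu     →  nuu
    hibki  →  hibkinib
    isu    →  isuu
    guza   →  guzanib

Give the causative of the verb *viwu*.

The pattern is rounding harmony: -u when the last vowel of the stem is a rounded vowel (*nu*, *isu*); -nib when the last vowel of the stem is an unrounded vowel (*hibki*, *guza*).
Since the last vowel of *viwu* is /u/ (a rounded vowel), it takes -u, giving *viwuu*.

viwuu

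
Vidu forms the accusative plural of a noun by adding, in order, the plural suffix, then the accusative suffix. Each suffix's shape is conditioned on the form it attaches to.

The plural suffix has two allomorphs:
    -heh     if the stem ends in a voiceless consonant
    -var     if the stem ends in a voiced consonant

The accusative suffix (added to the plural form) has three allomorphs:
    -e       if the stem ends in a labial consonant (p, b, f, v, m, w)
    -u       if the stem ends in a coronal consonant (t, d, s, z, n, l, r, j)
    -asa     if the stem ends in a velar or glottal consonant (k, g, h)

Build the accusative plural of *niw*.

niwvaru

*niw*: final consonant = /w/, voiced → -var → *niwvar*.
Since the final consonant of the plural form *niwvar* is /r/ (coronal), it takes -u, giving *niwvaru*.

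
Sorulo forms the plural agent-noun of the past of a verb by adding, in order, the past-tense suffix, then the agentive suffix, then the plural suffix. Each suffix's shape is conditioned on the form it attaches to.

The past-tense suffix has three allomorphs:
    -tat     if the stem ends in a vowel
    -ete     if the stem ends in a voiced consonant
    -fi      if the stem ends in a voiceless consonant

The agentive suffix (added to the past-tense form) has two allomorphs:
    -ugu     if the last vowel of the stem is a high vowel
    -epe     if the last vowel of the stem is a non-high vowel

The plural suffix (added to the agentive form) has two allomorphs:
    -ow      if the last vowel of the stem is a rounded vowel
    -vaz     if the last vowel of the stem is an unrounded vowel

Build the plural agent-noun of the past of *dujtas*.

*dujtas* — final sound /s/ (a voiceless consonant) → -fi → *dujtasfi*.
The past-tense form *dujtasfi* — last vowel /i/ (a high vowel) → -ugu → *dujtasfiugu*.
The agentive form *dujtasfiugu*: last vowel = /u/, a rounded vowel → -ow → *dujtasfiuguow*.

dujtasfiuguow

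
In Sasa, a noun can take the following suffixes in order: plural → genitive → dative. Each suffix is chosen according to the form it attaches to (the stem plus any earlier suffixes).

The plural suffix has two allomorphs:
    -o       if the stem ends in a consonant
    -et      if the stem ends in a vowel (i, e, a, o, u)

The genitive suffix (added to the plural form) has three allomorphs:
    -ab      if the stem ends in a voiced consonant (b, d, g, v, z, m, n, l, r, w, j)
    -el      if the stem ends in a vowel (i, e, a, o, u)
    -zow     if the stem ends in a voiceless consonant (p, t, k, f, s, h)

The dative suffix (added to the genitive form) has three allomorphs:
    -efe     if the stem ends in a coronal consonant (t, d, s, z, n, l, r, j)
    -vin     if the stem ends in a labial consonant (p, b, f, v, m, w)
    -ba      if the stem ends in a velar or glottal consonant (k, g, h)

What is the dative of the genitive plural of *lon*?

*lon* — final sound /n/ (a consonant) → -o → *lono*.
The plural form *lono* — final sound /o/ (a vowel) → -el → *lonoel*.
Since the final consonant of the genitive form *lonoel* is /l/ (coronal), it takes -efe, giving *lonoelefe*.

lonoelefe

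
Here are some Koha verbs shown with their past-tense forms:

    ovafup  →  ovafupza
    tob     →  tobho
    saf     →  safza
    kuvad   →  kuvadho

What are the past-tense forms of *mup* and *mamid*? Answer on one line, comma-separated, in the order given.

mupza, mamidho

The pattern is voicing of the final consonant: -za when the stem ends in a voiceless consonant (*ovafup*, *saf*); -ho when the stem ends in a voiced consonant (*tob*, *kuvad*).
*mup* — final consonant /p/ (voiceless) → -za → *mupza*.
*mamid* — final consonant /d/ (voiced) → -ho → *mamidho*.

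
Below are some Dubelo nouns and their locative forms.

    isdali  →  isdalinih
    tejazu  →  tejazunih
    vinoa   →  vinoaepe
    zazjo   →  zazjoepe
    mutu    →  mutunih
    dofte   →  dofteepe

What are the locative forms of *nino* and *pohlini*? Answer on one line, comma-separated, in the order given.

ninoepe, pohlininih

The alternation tracks the last vowel of the stem — -nih when the last vowel of the stem is a high vowel (*isdali*, *tejazu*, *mutu*); -epe when the last vowel of the stem is a non-high vowel (*vinoa*, *zazjo*, *dofte*).
*nino*: last vowel = /o/, a non-high vowel → -epe → *ninoepe*.
The last vowel of *pohlini* is /i/, which is a high vowel, so the suffix is -nih, giving *pohlininih*.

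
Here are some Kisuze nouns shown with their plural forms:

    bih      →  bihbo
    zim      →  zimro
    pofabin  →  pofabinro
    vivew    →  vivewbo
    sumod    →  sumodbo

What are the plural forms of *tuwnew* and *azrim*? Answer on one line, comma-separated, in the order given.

The suffix is conditioned by the final consonant: -ro when the stem ends in a nasal (*zim*, *pofabin*); -bo when the stem ends in a non-nasal consonant (*bih*, *vivew*, *sumod*).
The final consonant of *tuwnew* is /w/, which is non-nasal, so the suffix is -bo, giving *tuwnewbo*.
*azrim*: final consonant = /m/, a nasal → -ro → *azrimro*.

tuwnewbo, azrimro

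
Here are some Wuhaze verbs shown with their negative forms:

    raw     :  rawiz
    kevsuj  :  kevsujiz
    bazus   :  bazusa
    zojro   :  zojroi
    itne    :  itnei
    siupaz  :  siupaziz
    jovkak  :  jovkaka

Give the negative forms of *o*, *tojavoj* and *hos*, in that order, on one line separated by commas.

oi, tojavojiz, hosa

The alternation tracks the final sound of the stem — -a when the stem ends in a voiceless consonant (*bazus*, *jovkak*); -iz when the stem ends in a voiced consonant (*raw*, *kevsuj*, *siupaz*); -i when the stem ends in a vowel (*zojro*, *itne*).
The final sound of *o* is /o/, which is a vowel, so the suffix is -i, giving *oi*.
*tojavoj*: final sound = /j/, a voiced consonant → -iz → *tojavojiz*.
The final sound of *hos* is /s/, which is a voiceless consonant, so the suffix is -a, giving *hosa*.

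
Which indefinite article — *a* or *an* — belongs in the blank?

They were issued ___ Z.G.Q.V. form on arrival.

a

The indefinite article is chosen by the initial *sound* of the following word, not its spelling.
The initialism *Z.G.Q.V.* is read letter by letter; the first letter, Z, is pronounced /ziː/, which begins with a consonant sound.
So the article is *a*: They were issued a Z.G.Q.V. form on arrival.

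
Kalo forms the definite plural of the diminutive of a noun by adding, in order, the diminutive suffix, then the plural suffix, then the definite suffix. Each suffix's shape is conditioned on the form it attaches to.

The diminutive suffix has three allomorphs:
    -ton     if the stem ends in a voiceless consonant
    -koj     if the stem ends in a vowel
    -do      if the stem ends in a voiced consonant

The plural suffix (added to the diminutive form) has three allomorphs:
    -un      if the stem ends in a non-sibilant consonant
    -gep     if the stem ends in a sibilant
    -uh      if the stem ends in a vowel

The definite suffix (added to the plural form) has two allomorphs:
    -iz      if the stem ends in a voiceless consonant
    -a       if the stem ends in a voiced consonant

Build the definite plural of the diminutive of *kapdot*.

kapdottonuna

*kapdot*: final sound = /t/, a voiceless consonant → -ton → *kapdotton*.
The diminutive form *kapdotton* — final sound /n/ (a non-sibilant consonant) → -un → *kapdottonun*.
The plural form *kapdottonun*: final consonant = /n/, voiced → -a → *kapdottonuna*.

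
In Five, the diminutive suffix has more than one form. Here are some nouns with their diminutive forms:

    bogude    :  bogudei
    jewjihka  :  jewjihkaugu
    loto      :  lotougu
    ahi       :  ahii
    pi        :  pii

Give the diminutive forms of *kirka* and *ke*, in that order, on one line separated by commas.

kirkaugu, kei

The suffix is conditioned by the last vowel: -i when the last vowel of the stem is a front vowel (*bogude*, *ahi*, *pi*); -ugu when the last vowel of the stem is a back vowel (*jewjihka*, *loto*).
*kirka*: last vowel = /a/, a back vowel → -ugu → *kirkaugu*.
Since the last vowel of *ke* is /e/ (a front vowel), it takes -i, giving *kei*.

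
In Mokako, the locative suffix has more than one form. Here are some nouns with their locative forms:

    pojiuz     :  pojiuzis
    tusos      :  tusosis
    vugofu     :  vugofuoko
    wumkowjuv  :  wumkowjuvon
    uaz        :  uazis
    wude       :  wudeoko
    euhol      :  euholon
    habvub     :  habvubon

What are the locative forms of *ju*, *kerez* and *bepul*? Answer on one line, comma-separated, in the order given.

juoko, kerezis, bepulon

The suffix is conditioned by the final sound: -is when the stem ends in a sibilant (*pojiuz*, *tusos*, *uaz*); -on when the stem ends in a non-sibilant consonant (*wumkowjuv*, *euhol*, *habvub*); -oko when the stem ends in a vowel (*vugofu*, *wude*).
*ju* — final sound /u/ (a vowel) → -oko → *juoko*.
The final sound of *kerez* is /z/, which is a sibilant, so the suffix is -is, giving *kerezis*.
*bepul* — final sound /l/ (a non-sibilant consonant) → -on → *bepulon*.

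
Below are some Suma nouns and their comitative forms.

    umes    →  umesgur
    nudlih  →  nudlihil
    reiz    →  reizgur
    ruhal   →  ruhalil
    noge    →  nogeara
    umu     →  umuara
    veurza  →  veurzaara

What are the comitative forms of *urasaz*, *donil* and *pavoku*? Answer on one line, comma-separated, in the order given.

The suffix is conditioned by the final sound: -gur when the stem ends in a sibilant (*umes*, *reiz*); -il when the stem ends in a non-sibilant consonant (*nudlih*, *ruhal*); -ara when the stem ends in a vowel (*noge*, *umu*, *veurza*).
Since the final sound of *urasaz* is /z/ (a sibilant), it takes -gur, giving *urasazgur*.
*donil* — final sound /l/ (a non-sibilant consonant) → -il → *donilil*.
*pavoku*: final sound = /u/, a vowel → -ara → *pavokuara*.

urasazgur, donilil, pavokuara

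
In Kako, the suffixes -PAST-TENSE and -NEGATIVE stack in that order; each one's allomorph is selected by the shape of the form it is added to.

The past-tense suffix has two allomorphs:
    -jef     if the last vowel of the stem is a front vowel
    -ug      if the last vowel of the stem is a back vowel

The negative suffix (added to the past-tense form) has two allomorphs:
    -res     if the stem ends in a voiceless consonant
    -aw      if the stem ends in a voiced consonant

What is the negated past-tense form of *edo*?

*edo* — last vowel /o/ (a back vowel) → -ug → *edoug*.
Since the final consonant of the past-tense form *edoug* is /g/ (voiced), it takes -aw, giving *edougaw*.

edougaw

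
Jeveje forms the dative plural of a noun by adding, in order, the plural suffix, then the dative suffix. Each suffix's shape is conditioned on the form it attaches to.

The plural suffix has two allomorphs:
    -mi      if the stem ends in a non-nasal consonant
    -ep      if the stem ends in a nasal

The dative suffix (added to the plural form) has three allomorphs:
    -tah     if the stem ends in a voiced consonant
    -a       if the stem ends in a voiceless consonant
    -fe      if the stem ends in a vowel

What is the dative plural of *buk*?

Since the final consonant of *buk* is /k/ (non-nasal), it takes -mi, giving *bukmi*.
The plural form *bukmi* — final sound /i/ (a vowel) → -fe → *bukmife*.

bukmife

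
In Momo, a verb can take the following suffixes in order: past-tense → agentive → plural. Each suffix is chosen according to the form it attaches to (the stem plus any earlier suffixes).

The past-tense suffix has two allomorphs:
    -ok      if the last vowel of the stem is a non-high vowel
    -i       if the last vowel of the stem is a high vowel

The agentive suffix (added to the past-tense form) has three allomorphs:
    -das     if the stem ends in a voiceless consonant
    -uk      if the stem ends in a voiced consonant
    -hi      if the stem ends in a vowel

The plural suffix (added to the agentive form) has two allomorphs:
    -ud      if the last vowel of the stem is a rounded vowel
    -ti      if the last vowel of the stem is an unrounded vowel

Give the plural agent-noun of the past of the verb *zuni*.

*zuni*: last vowel = /i/, a high vowel → -i → *zunii*.
Since the final sound of the past-tense form *zunii* is /i/ (a vowel), it takes -hi, giving *zuniihi*.
The agentive form *zuniihi*: last vowel = /i/, an unrounded vowel → -ti → *zuniihiti*.

zuniihiti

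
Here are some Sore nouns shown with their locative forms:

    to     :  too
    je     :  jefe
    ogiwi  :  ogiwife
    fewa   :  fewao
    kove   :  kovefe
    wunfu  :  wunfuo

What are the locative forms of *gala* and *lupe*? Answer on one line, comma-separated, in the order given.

The suffix is conditioned by the last vowel: -fe when the last vowel of the stem is a front vowel (*je*, *ogiwi*, *kove*); -o when the last vowel of the stem is a back vowel (*to*, *fewa*, *wunfu*).
Since the last vowel of *gala* is /a/ (a back vowel), it takes -o, giving *galao*.
Since the last vowel of *lupe* is /e/ (a front vowel), it takes -fe, giving *lupefe*.

galao, lupefe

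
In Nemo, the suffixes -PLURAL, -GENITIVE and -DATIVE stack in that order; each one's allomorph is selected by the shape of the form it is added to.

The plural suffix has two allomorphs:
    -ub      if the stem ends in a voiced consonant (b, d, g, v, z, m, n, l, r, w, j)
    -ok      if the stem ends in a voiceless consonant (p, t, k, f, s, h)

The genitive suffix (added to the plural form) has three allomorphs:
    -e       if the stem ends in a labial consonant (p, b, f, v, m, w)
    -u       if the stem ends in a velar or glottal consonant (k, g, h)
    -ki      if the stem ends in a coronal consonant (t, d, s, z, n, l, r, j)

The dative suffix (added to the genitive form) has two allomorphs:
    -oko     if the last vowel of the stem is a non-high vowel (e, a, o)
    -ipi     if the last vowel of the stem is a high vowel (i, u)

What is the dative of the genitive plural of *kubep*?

Since the final consonant of *kubep* is /p/ (voiceless), it takes -ok, giving *kubepok*.
Since the final consonant of the plural form *kubepok* is /k/ (velar/glottal), it takes -u, giving *kubepoku*.
The genitive form *kubepoku* — last vowel /u/ (a high vowel) → -ipi → *kubepokuipi*.

kubepokuipi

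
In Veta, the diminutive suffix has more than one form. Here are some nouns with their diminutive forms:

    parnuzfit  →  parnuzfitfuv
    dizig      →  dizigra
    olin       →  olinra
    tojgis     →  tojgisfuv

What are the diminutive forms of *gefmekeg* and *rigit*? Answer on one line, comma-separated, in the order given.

gefmekegra, rigitfuv

The pattern is voicing of the final consonant: -fuv when the stem ends in a voiceless consonant (*parnuzfit*, *tojgis*); -ra when the stem ends in a voiced consonant (*dizig*, *olin*).
*gefmekeg* — final consonant /g/ (voiced) → -ra → *gefmekegra*.
The final consonant of *rigit* is /t/, which is voiceless, so the suffix is -fuv, giving *rigitfuv*.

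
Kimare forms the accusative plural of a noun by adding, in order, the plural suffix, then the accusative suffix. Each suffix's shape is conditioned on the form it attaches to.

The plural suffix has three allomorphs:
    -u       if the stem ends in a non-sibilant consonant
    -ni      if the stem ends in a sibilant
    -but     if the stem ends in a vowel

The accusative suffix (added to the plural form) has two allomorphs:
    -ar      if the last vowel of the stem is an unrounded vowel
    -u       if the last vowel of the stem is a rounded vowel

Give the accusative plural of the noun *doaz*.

doazniar

*doaz* — final sound /z/ (a sibilant) → -ni → *doazni*.
Since the last vowel of the plural form *doazni* is /i/ (an unrounded vowel), it takes -ar, giving *doazniar*.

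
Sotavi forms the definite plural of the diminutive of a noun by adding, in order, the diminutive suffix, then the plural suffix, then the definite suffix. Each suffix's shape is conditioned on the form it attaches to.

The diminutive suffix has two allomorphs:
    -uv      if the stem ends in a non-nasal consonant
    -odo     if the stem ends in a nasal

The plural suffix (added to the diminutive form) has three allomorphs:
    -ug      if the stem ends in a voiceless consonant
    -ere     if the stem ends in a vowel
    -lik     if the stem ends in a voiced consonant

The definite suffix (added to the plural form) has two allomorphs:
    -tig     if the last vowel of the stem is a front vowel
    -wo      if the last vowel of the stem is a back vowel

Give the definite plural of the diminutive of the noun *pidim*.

*pidim*: final consonant = /m/, a nasal → -odo → *pidimodo*.
The diminutive form *pidimodo* — final sound /o/ (a vowel) → -ere → *pidimodoere*.
Since the last vowel of the plural form *pidimodoere* is /e/ (a front vowel), it takes -tig, giving *pidimodoeretig*.

pidimodoeretig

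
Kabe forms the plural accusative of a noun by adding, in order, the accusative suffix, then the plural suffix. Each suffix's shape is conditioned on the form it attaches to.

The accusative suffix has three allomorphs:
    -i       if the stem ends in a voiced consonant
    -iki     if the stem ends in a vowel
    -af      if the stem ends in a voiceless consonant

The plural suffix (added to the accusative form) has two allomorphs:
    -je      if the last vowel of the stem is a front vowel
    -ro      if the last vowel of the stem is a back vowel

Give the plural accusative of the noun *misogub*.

The final sound of *misogub* is /b/, which is a voiced consonant, so the accusative suffix is -i, giving *misogubi*.
The last vowel of the accusative form *misogubi* is /i/, which is a front vowel, so the plural suffix is -je, giving *misogubije*.

misogubije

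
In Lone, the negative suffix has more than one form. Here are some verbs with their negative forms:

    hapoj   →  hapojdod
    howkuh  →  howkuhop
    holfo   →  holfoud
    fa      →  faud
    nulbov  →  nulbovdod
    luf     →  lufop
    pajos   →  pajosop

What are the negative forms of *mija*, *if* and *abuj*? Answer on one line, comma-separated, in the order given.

The alternation tracks the final sound of the stem — -op when the stem ends in a voiceless consonant (*howkuh*, *luf*, *pajos*); -dod when the stem ends in a voiced consonant (*hapoj*, *nulbov*); -ud when the stem ends in a vowel (*holfo*, *fa*).
*mija*: final sound = /a/, a vowel → -ud → *mijaud*.
Since the final sound of *if* is /f/ (a voiceless consonant), it takes -op, giving *ifop*.
Since the final sound of *abuj* is /j/ (a voiced consonant), it takes -dod, giving *abujdod*.

mijaud, ifop, abujdod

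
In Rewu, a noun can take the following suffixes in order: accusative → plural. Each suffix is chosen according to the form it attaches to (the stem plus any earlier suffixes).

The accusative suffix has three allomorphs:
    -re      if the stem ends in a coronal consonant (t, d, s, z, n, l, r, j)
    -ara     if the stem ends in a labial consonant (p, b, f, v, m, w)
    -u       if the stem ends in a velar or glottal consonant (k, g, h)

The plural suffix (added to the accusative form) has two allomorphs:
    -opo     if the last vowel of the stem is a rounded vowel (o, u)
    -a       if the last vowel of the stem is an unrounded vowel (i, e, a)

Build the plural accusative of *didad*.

didadrea

*didad* — final consonant /d/ (coronal) → -re → *didadre*.
The accusative form *didadre*: last vowel = /e/, an unrounded vowel → -a → *didadrea*.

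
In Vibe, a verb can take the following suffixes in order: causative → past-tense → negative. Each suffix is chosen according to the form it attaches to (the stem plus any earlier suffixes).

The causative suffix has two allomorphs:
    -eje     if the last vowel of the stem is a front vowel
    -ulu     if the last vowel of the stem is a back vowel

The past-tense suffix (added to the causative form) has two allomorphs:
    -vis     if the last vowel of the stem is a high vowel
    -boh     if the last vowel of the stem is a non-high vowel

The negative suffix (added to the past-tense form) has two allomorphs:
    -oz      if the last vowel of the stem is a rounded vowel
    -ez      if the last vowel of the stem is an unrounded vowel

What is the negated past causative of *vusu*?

vusuuluvisez

*vusu* — last vowel /u/ (a back vowel) → -ulu → *vusuulu*.
The last vowel of the causative form *vusuulu* is /u/, which is a high vowel, so the past-tense suffix is -vis, giving *vusuuluvis*.
The past-tense form *vusuuluvis*: last vowel = /i/, an unrounded vowel → -ez → *vusuuluvisez*.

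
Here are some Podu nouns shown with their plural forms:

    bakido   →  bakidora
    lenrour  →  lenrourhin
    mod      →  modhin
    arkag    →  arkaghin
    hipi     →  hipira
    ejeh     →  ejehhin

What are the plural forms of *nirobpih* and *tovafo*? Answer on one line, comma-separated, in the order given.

The suffix is conditioned by the final sound: -hin when the stem ends in a consonant (*lenrour*, *mod*, *arkag*, *ejeh*); -ra when the stem ends in a vowel (*bakido*, *hipi*).
*nirobpih* — final sound /h/ (a consonant) → -hin → *nirobpihhin*.
*tovafo* — final sound /o/ (a vowel) → -ra → *tovafora*.

nirobpihhin, tovafora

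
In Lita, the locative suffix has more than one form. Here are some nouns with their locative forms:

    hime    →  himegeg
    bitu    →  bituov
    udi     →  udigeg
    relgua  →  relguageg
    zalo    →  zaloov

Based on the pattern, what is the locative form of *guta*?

The suffix is conditioned by the last vowel: -ov when the last vowel of the stem is a rounded vowel (*bitu*, *zalo*); -geg when the last vowel of the stem is an unrounded vowel (*hime*, *udi*, *relgua*).
*guta* — last vowel /a/ (an unrounded vowel) → -geg → *gutageg*.

gutageg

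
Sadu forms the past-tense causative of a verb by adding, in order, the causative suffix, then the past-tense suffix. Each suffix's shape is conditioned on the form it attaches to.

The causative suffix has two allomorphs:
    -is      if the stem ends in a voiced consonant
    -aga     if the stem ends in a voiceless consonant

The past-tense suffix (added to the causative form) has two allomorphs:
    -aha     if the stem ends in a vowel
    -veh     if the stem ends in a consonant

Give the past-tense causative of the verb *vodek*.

*vodek* — final consonant /k/ (voiceless) → -aga → *vodekaga*.
Since the final sound of the causative form *vodekaga* is /a/ (a vowel), it takes -aha, giving *vodekagaaha*.

vodekagaaha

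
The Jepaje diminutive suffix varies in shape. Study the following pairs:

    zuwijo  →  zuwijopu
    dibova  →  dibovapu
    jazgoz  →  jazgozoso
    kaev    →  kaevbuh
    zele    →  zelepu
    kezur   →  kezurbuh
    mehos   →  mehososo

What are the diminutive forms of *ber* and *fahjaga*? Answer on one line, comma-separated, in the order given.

berbuh, fahjagapu

Looking at the final sound of each stem: -oso when the stem ends in a sibilant (*jazgoz*, *mehos*); -buh when the stem ends in a non-sibilant consonant (*kaev*, *kezur*); -pu when the stem ends in a vowel (*zuwijo*, *dibova*, *zele*).
The final sound of *ber* is /r/, which is a non-sibilant consonant, so the suffix is -buh, giving *berbuh*.
*fahjaga* — final sound /a/ (a vowel) → -pu → *fahjagapu*.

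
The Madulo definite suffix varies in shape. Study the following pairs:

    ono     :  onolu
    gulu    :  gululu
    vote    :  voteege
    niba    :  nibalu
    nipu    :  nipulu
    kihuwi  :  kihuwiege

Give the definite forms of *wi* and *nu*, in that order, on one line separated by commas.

The pattern is front/back vowel harmony: -ege when the last vowel of the stem is a front vowel (*vote*, *kihuwi*); -lu when the last vowel of the stem is a back vowel (*ono*, *gulu*, *niba*, *nipu*).
The last vowel of *wi* is /i/, which is a front vowel, so the suffix is -ege, giving *wiege*.
*nu* — last vowel /u/ (a back vowel) → -lu → *nulu*.

wiege, nulu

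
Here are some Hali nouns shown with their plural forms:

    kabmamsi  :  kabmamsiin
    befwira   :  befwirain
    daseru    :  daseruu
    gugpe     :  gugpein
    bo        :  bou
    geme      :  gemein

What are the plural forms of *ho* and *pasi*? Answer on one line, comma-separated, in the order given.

hou, pasiin

The pattern is rounding harmony: -u when the last vowel of the stem is a rounded vowel (*daseru*, *bo*); -in when the last vowel of the stem is an unrounded vowel (*kabmamsi*, *befwira*, *gugpe*, *geme*).
The last vowel of *ho* is /o/, which is a rounded vowel, so the suffix is -u, giving *hou*.
*pasi* — last vowel /i/ (an unrounded vowel) → -in → *pasiin*.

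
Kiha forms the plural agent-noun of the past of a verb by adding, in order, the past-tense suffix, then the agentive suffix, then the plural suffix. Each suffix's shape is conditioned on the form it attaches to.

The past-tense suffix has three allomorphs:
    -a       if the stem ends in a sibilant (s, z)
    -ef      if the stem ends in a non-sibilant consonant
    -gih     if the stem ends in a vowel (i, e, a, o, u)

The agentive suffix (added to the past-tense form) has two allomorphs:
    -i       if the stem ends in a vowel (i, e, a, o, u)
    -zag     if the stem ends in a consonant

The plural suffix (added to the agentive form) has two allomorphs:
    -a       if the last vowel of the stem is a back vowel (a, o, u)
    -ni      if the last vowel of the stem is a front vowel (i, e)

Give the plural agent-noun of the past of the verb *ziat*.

The final sound of *ziat* is /t/, which is a non-sibilant consonant, so the past-tense suffix is -ef, giving *ziatef*.
The past-tense form *ziatef* — final sound /f/ (a consonant) → -zag → *ziatefzag*.
The agentive form *ziatefzag* — last vowel /a/ (a back vowel) → -a → *ziatefzaga*.

ziatefzaga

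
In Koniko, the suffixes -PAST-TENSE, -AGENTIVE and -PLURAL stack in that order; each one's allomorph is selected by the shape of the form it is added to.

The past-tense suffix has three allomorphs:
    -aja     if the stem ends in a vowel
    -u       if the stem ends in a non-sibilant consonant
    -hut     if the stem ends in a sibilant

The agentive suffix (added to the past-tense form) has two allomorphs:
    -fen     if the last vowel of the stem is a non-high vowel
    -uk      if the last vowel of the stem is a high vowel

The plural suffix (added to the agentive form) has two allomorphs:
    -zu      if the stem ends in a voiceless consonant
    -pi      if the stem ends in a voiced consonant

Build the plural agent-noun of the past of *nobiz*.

The final sound of *nobiz* is /z/, which is a sibilant, so the past-tense suffix is -hut, giving *nobizhut*.
The last vowel of the past-tense form *nobizhut* is /u/, which is a high vowel, so the agentive suffix is -uk, giving *nobizhutuk*.
The agentive form *nobizhutuk* — final consonant /k/ (voiceless) → -zu → *nobizhutukzu*.

nobizhutukzu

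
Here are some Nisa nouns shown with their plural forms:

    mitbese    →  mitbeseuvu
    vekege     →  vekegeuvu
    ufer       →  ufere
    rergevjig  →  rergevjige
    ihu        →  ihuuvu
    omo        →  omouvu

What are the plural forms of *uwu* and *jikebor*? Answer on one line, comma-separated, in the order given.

uwuuvu, jikebore

The pattern is consonant vs. vowel: -e when the stem ends in a consonant (*ufer*, *rergevjig*); -uvu when the stem ends in a vowel (*mitbese*, *vekege*, *ihu*, *omo*).
*uwu*: final sound = /u/, a vowel → -uvu → *uwuuvu*.
*jikebor* — final sound /r/ (a consonant) → -e → *jikebore*.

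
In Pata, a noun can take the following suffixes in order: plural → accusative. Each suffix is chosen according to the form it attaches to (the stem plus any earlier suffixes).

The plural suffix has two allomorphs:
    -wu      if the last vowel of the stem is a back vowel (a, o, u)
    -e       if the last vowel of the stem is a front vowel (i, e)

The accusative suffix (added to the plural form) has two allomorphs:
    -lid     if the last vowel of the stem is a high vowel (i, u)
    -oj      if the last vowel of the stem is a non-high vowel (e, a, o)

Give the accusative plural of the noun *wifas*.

wifaswulid

*wifas*: last vowel = /a/, a back vowel → -wu → *wifaswu*.
Since the last vowel of the plural form *wifaswu* is /u/ (a high vowel), it takes -lid, giving *wifaswulid*.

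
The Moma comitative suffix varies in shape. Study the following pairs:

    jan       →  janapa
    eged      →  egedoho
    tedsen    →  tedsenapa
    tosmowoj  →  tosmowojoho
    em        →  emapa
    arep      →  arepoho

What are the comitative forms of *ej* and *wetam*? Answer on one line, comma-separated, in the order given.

ejoho, wetamapa

Looking at the final consonant of each stem: -apa when the stem ends in a nasal (*jan*, *tedsen*, *em*); -oho when the stem ends in a non-nasal consonant (*eged*, *tosmowoj*, *arep*).
Since the final consonant of *ej* is /j/ (non-nasal), it takes -oho, giving *ejoho*.
*wetam* — final consonant /m/ (a nasal) → -apa → *wetamapa*.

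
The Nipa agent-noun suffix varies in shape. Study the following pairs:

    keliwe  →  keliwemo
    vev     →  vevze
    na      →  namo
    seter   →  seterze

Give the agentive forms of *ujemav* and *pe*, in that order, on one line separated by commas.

ujemavze, pemo

The alternation tracks the final sound of the stem — -ze when the stem ends in a consonant (*vev*, *seter*); -mo when the stem ends in a vowel (*keliwe*, *na*).
*ujemav* — final sound /v/ (a consonant) → -ze → *ujemavze*.
Since the final sound of *pe* is /e/ (a vowel), it takes -mo, giving *pemo*.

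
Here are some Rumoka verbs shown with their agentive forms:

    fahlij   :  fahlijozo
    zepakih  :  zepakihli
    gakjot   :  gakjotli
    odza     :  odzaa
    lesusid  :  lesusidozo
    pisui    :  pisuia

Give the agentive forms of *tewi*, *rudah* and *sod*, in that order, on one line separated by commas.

tewia, rudahli, sodozo

The suffix is conditioned by the final sound: -li when the stem ends in a voiceless consonant (*zepakih*, *gakjot*); -ozo when the stem ends in a voiced consonant (*fahlij*, *lesusid*); -a when the stem ends in a vowel (*odza*, *pisui*).
*tewi* — final sound /i/ (a vowel) → -a → *tewia*.
*rudah*: final sound = /h/, a voiceless consonant → -li → *rudahli*.
Since the final sound of *sod* is /d/ (a voiced consonant), it takes -ozo, giving *sodozo*.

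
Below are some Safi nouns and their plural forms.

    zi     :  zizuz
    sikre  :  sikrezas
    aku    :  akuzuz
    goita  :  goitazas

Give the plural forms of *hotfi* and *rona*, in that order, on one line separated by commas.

hotfizuz, ronazas

The pattern is height harmony: -zuz when the last vowel of the stem is a high vowel (*zi*, *aku*); -zas when the last vowel of the stem is a non-high vowel (*sikre*, *goita*).
*hotfi*: last vowel = /i/, a high vowel → -zuz → *hotfizuz*.
Since the last vowel of *rona* is /a/ (a non-high vowel), it takes -zas, giving *ronazas*.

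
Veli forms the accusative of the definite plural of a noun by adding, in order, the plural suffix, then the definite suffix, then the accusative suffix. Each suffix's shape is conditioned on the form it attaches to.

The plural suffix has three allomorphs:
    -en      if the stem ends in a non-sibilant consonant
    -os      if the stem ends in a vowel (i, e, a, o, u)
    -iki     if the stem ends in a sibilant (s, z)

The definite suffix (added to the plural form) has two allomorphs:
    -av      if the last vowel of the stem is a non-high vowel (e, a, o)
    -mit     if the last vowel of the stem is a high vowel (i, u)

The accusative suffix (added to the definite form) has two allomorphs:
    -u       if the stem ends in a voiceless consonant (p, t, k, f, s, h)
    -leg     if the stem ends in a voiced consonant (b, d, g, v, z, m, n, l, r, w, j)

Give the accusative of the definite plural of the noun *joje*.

Since the final sound of *joje* is /e/ (a vowel), it takes -os, giving *jojeos*.
Since the last vowel of the plural form *jojeos* is /o/ (a non-high vowel), it takes -av, giving *jojeosav*.
Since the final consonant of the definite form *jojeosav* is /v/ (voiced), it takes -leg, giving *jojeosavleg*.

jojeosavleg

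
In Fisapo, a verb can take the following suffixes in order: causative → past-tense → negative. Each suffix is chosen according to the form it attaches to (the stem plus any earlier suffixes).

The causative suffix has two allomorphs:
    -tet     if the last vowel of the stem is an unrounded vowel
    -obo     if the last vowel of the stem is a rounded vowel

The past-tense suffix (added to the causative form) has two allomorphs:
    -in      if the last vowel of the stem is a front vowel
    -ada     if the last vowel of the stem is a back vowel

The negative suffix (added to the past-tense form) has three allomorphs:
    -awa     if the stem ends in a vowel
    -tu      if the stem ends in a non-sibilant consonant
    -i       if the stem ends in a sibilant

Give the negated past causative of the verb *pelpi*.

pelpitetintu

*pelpi*: last vowel = /i/, an unrounded vowel → -tet → *pelpitet*.
The causative form *pelpitet* — last vowel /e/ (a front vowel) → -in → *pelpitetin*.
The past-tense form *pelpitetin*: final sound = /n/, a non-sibilant consonant → -tu → *pelpitetintu*.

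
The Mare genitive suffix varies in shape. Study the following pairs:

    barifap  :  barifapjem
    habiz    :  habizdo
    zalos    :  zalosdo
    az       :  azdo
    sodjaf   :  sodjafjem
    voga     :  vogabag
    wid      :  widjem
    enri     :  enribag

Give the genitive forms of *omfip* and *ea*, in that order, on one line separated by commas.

The pattern is sibilance of the final sound: -do when the stem ends in a sibilant (*habiz*, *zalos*, *az*); -jem when the stem ends in a non-sibilant consonant (*barifap*, *sodjaf*, *wid*); -bag when the stem ends in a vowel (*voga*, *enri*).
Since the final sound of *omfip* is /p/ (a non-sibilant consonant), it takes -jem, giving *omfipjem*.
Since the final sound of *ea* is /a/ (a vowel), it takes -bag, giving *eabag*.

omfipjem, eabag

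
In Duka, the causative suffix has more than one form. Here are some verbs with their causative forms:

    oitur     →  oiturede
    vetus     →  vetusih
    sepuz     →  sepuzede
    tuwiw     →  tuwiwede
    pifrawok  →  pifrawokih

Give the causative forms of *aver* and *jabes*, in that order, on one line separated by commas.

averede, jabesih

Looking at the final consonant of each stem: -ih when the stem ends in a voiceless consonant (*vetus*, *pifrawok*); -ede when the stem ends in a voiced consonant (*oitur*, *sepuz*, *tuwiw*).
Since the final consonant of *aver* is /r/ (voiced), it takes -ede, giving *averede*.
Since the final consonant of *jabes* is /s/ (voiceless), it takes -ih, giving *jabesih*.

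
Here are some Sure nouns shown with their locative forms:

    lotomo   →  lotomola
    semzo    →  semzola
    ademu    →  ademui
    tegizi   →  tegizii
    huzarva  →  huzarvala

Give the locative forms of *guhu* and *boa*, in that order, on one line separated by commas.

guhui, boala

Looking at the last vowel of each stem: -i when the last vowel of the stem is a high vowel (*ademu*, *tegizi*); -la when the last vowel of the stem is a non-high vowel (*lotomo*, *semzo*, *huzarva*).
*guhu*: last vowel = /u/, a high vowel → -i → *guhui*.
*boa* — last vowel /a/ (a non-high vowel) → -la → *boala*.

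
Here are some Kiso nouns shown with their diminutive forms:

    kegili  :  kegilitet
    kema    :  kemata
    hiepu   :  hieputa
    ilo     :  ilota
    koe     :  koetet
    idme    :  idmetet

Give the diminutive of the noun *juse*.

The alternation tracks the last vowel of the stem — -tet when the last vowel of the stem is a front vowel (*kegili*, *koe*, *idme*); -ta when the last vowel of the stem is a back vowel (*kema*, *hiepu*, *ilo*).
*juse* — last vowel /e/ (a front vowel) → -tet → *jusetet*.

jusetet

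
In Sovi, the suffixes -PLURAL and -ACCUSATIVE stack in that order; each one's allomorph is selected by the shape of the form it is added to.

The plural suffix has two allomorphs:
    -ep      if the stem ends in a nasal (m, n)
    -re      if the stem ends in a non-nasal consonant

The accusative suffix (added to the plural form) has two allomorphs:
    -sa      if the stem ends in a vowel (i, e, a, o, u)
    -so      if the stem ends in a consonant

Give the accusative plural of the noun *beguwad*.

*beguwad*: final consonant = /d/, non-nasal → -re → *beguwadre*.
The final sound of the plural form *beguwadre* is /e/, which is a vowel, so the accusative suffix is -sa, giving *beguwadresa*.

beguwadresa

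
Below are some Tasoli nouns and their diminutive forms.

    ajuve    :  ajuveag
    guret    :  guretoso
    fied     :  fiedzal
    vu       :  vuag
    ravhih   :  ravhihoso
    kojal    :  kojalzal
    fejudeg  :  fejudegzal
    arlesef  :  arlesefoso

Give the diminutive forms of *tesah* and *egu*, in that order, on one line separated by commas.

tesahoso, eguag

The alternation tracks the final sound of the stem — -oso when the stem ends in a voiceless consonant (*guret*, *ravhih*, *arlesef*); -zal when the stem ends in a voiced consonant (*fied*, *kojal*, *fejudeg*); -ag when the stem ends in a vowel (*ajuve*, *vu*).
The final sound of *tesah* is /h/, which is a voiceless consonant, so the suffix is -oso, giving *tesahoso*.
*egu*: final sound = /u/, a vowel → -ag → *eguag*.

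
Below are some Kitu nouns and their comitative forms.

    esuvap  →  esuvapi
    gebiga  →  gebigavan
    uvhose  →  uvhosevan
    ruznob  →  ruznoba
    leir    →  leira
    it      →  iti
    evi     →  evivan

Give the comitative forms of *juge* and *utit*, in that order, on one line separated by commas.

jugevan, utiti

Looking at the final sound of each stem: -i when the stem ends in a voiceless consonant (*esuvap*, *it*); -a when the stem ends in a voiced consonant (*ruznob*, *leir*); -van when the stem ends in a vowel (*gebiga*, *uvhose*, *evi*).
The final sound of *juge* is /e/, which is a vowel, so the suffix is -van, giving *jugevan*.
The final sound of *utit* is /t/, which is a voiceless consonant, so the suffix is -i, giving *utiti*.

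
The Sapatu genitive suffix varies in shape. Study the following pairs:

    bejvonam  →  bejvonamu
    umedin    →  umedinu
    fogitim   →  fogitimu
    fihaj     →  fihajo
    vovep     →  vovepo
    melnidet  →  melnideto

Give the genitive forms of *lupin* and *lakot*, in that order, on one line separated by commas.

The pattern is nasality of the final consonant: -u when the stem ends in a nasal (*bejvonam*, *umedin*, *fogitim*); -o when the stem ends in a non-nasal consonant (*fihaj*, *vovep*, *melnidet*).
Since the final consonant of *lupin* is /n/ (a nasal), it takes -u, giving *lupinu*.
Since the final consonant of *lakot* is /t/ (non-nasal), it takes -o, giving *lakoto*.

lupinu, lakoto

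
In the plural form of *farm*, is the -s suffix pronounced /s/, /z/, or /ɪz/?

The stem *farm* ends in a voiced non-sibilant sound.
The plural suffix surfaces as /ɪz/ after sibilants, /s/ after other voiceless consonants, and /z/ after other voiced sounds.
So the plural -s on *farm* is pronounced /z/.

/z/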